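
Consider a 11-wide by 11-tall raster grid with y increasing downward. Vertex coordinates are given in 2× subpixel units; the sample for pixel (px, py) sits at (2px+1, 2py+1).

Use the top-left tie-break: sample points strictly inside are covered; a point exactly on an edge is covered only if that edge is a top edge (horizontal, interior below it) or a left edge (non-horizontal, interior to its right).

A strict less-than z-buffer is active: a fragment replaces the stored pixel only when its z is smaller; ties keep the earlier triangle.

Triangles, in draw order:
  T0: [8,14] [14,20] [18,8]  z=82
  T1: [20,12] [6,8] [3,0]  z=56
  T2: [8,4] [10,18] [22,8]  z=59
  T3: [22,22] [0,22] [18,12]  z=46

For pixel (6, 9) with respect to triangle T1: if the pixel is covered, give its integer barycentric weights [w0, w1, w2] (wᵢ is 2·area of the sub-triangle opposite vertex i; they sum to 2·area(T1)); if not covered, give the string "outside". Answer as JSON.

T0:
  2·area = 96  (B↔C swapped to make it positive)
  edge (8, 14)→(18, 8): d=(10,-6) top-left  bias=+0
  edge (18, 8)→(14, 20): d=(-4,12) right/bottom  bias=-1
  edge (14, 20)→(8, 14): d=(-6,-6) top-left  bias=+0
    (9,2)@(19, 5): e=[-24,0,120] → ·  [on edge]
    (0,3)@(1, 7): e=[-112,208,0] → ·  [on edge]
    (1,4)@(3, 9): e=[-80,176,0] → ·  [on edge]
    (8,4)@(17, 9): e=[4,8,84] → █
    (9,4)@(19, 9): e=[16,-16,96] → ·
    (2,5)@(5, 11): e=[-48,144,0] → ·  [on edge]
    (6,5)@(13, 11): e=[0,48,48] → █  [on edge]
    (7,5)@(15, 11): e=[12,24,60] → █
    (8,5)@(17, 11): e=[24,0,72] → ·  [on edge]
    (3,6)@(7, 13): e=[-16,112,0] → ·  [on edge]
    (5,6)@(11, 13): e=[8,64,24] → █
    (8,6)@(17, 13): e=[44,-8,60] → ·
    (4,7)@(9, 15): e=[16,80,0] → █  [on edge]
    (1,8)@(3, 17): e=[0,144,-48] → ·  [on edge]
    (5,8)@(11, 17): e=[48,48,0] → █  [on edge]
    (7,8)@(15, 17): e=[72,0,24] → ·  [on edge]
    (6,9)@(13, 19): e=[80,16,0] → █  [on edge]
    (7,10)@(15, 21): e=[112,-16,0] → ·  [on edge]
  covered (13 px):
    · · · · · · · · · · ·
    · · · · · · · · · · ·
    · · · · · · · · · · ·
    · · · · · · · · · · ·
    · · · · · · · · █ · ·
    · · · · · · █ █ · · ·
    · · · · · █ █ █ · · ·
    · · · · █ █ █ █ · · ·
    · · · · · █ █ · · · ·
    · · · · · · █ · · · ·
    · · · · · · · · · · ·
T1:
  2·area = 100
  edge (20, 12)→(6, 8): d=(-14,-4) top-left  bias=+0
  edge (6, 8)→(3, 0): d=(-3,-8) top-left  bias=+0
  edge (3, 0)→(20, 12): d=(17,12) right/bottom  bias=-1
    (2,1)@(5, 3): e=[66,7,27] → █
    (3,1)@(7, 3): e=[74,23,3] → █
    (4,1)@(9, 3): e=[82,39,-21] → ·
    (2,2)@(5, 5): e=[38,1,61] → █
    (4,2)@(9, 5): e=[54,33,13] → █
    (5,2)@(11, 5): e=[62,49,-11] → ·
    (2,3)@(5, 7): e=[10,-5,95] → ·
    (3,3)@(7, 7): e=[18,11,71] → █
    (5,3)@(11, 7): e=[34,43,23] → █
    (6,3)@(13, 7): e=[42,59,-1] → ·
    (3,4)@(7, 9): e=[-10,5,105] → ·
    (4,4)@(9, 9): e=[-2,21,81] → ·
  covered (12 px):
    · · · · · · · · · · ·
    · · █ █ · · · · · · ·
    · · █ █ █ · · · · · ·
    · · · █ █ █ · · · · ·
    · · · · · █ █ █ · · ·
    · · · · · · · · █ · ·
    · · · · · · · · · · ·
    · · · · · · · · · · ·
    · · · · · · · · · · ·
    · · · · · · · · · · ·
    · · · · · · · · · · ·
T2:
  2·area = 188  (B↔C swapped to make it positive)
  edge (8, 4)→(22, 8): d=(14,4) right/bottom  bias=-1
  edge (22, 8)→(10, 18): d=(-12,10) right/bottom  bias=-1
  edge (10, 18)→(8, 4): d=(-2,-14) top-left  bias=+0
    (4,2)@(9, 5): e=[10,166,12] → █
    (5,2)@(11, 5): e=[2,146,40] → █
    (6,2)@(13, 5): e=[-6,126,68] → ·
    (4,3)@(9, 7): e=[38,142,8] → █
    (6,3)@(13, 7): e=[22,102,64] → █
    (7,3)@(15, 7): e=[14,82,92] → █
    (8,3)@(17, 7): e=[6,62,120] → █
    (9,3)@(19, 7): e=[-2,42,148] → ·
    (4,4)@(9, 9): e=[66,118,4] → █
    (9,4)@(19, 9): e=[26,18,144] → █
    (10,4)@(21, 9): e=[18,-2,172] → ·
    (4,5)@(9, 11): e=[94,94,0] → █  [on edge]
  covered (24 px):
    · · · · · · · · · · ·
    · · · · · · · · · · ·
    · · · · █ █ · · · · ·
    · · · · █ █ █ █ █ · ·
    · · · · █ █ █ █ █ █ ·
    · · · · █ █ █ █ █ · ·
    · · · · · █ █ █ · · ·
    · · · · · █ █ · · · ·
    · · · · · █ · · · · ·
    · · · · · · · · · · ·
    · · · · · · · · · · ·
T3:
  2·area = 220
  edge (22, 22)→(0, 22): d=(-22,0) right/bottom  bias=-1
  edge (0, 22)→(18, 12): d=(18,-10) top-left  bias=+0
  edge (18, 12)→(22, 22): d=(4,10) right/bottom  bias=-1
    (8,6)@(17, 13): e=[198,8,14] → █
    (9,6)@(19, 13): e=[198,28,-6] → ·
    (6,7)@(13, 15): e=[154,4,62] → █
    (7,7)@(15, 15): e=[154,24,42] → █
    (9,7)@(19, 15): e=[154,64,2] → █
    (10,7)@(21, 15): e=[154,84,-18] → ·
    (4,8)@(9, 17): e=[110,0,110] → █  [on edge]
    (5,8)@(11, 17): e=[110,20,90] → █
    (10,8)@(21, 17): e=[110,120,-10] → ·
    (3,9)@(7, 19): e=[66,16,138] → █
    (10,9)@(21, 19): e=[66,156,-2] → ·
    (1,10)@(3, 21): e=[22,12,186] → █
  covered (28 px):
    · · · · · · · · · · ·
    · · · · · · · · · · ·
    · · · · · · · · · · ·
    · · · · · · · · · · ·
    · · · · · · · · · · ·
    · · · · · · · · · · ·
    · · · · · · · · █ · ·
    · · · · · · █ █ █ █ ·
    · · · · █ █ █ █ █ █ ·
    · · · █ █ █ █ █ █ █ ·
    · █ █ █ █ █ █ █ █ █ █

Result: "outside"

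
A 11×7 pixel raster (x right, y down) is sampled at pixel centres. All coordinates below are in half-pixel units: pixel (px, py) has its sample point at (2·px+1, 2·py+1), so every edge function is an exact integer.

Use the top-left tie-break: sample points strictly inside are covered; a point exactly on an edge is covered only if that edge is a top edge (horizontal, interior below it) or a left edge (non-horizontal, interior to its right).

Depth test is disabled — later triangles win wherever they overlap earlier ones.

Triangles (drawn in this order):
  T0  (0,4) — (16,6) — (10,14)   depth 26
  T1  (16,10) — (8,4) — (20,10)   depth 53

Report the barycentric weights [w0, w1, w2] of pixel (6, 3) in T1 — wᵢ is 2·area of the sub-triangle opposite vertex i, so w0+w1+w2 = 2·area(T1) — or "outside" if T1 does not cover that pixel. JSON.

T0:
  2·area = 140
  edge (0, 4)→(16, 6): d=(16,2) right/bottom  bias=-1
  edge (16, 6)→(10, 14): d=(-6,8) right/bottom  bias=-1
  edge (10, 14)→(0, 4): d=(-10,-10) top-left  bias=+0
    (0,2)@(1, 5): e=[14,126,0] → X  [on edge]
    (1,2)@(3, 5): e=[10,110,20] → X
    (2,2)@(5, 5): e=[6,94,40] → X
    (3,2)@(7, 5): e=[2,78,60] → X
    (4,2)@(9, 5): e=[-2,62,80] → .
    (0,3)@(1, 7): e=[46,114,-20] → .
    (1,3)@(3, 7): e=[42,98,0] → X  [on edge]
    (4,3)@(9, 7): e=[30,50,60] → X
    (5,3)@(11, 7): e=[26,34,80] → X
    (6,3)@(13, 7): e=[22,18,100] → X
    (7,3)@(15, 7): e=[18,2,120] → X
    (8,3)@(17, 7): e=[14,-14,140] → .
    (2,4)@(5, 9): e=[70,70,0] → X  [on edge]
    (3,5)@(7, 11): e=[98,42,0] → X  [on edge]
    (4,6)@(9, 13): e=[126,14,0] → X  [on edge]
  covered (20 px):
    . . . . . . . . . . .
    . . . . . . . . . . .
    X X X X . . . . . . .
    . X X X X X X X . . .
    . . X X X X X . . . .
    . . . X X X . . . . .
    . . . . X . . . . . .
T1:
  2·area = 24
  edge (16, 10)→(8, 4): d=(-8,-6) top-left  bias=+0
  edge (8, 4)→(20, 10): d=(12,6) right/bottom  bias=-1
  edge (20, 10)→(16, 10): d=(-4,0) right/bottom  bias=-1
    (6,3)@(13, 7): e=[6,6,12] → X
    (7,3)@(15, 7): e=[18,-6,12] → .
    (6,4)@(13, 9): e=[-10,30,4] → .
    (7,4)@(15, 9): e=[2,18,4] → X
    (8,4)@(17, 9): e=[14,6,4] → X
    (9,4)@(19, 9): e=[26,-6,4] → .
    (7,5)@(15, 11): e=[-14,42,-4] → .
    (8,5)@(17, 11): e=[-2,30,-4] → .
  covered (3 px):
    . . . . . . . . . . .
    . . . . . . . . . . .
    . . . . . . . . . . .
    . . . . . . X . . . .
    . . . . . . . X X . .
    . . . . . . . . . . .
    . . . . . . . . . . .

Answer: [6,12,6]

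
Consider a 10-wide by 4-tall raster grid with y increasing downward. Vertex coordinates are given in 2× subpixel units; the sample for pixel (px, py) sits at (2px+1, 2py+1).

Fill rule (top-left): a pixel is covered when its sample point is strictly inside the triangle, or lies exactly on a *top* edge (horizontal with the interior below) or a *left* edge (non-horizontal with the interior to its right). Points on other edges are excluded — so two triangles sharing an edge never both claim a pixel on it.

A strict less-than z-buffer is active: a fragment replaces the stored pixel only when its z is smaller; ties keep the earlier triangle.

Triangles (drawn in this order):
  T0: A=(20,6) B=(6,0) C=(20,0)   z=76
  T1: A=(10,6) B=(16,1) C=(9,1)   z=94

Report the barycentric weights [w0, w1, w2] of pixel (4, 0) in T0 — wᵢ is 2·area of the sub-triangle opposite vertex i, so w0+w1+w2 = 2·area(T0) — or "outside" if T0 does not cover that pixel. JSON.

T0:
  2·area = 84
  edge (20, 6)→(6, 0): d=(-14,-6) top-left  bias=+0
  edge (6, 0)→(20, 0): d=(14,0) top-left  bias=+0
  edge (20, 0)→(20, 6): d=(0,6) right/bottom  bias=-1
    (4,0)@(9, 1): e=[4,14,66] → #
    (5,0)@(11, 1): e=[16,14,54] → #
    (6,0)@(13, 1): e=[28,14,42] → #
    (7,0)@(15, 1): e=[40,14,30] → #
    (8,0)@(17, 1): e=[52,14,18] → #
    (9,0)@(19, 1): e=[64,14,6] → #
    (4,1)@(9, 3): e=[-24,42,66] → ·
    (5,1)@(11, 3): e=[-12,42,54] → ·
    (6,1)@(13, 3): e=[0,42,42] → #  [on edge]
    (6,2)@(13, 5): e=[-28,70,42] → ·
    (7,2)@(15, 5): e=[-16,70,30] → ·
    (8,2)@(17, 5): e=[-4,70,18] → ·
  covered (11 px):
    · · · · # # # # # #
    · · · · · · # # # #
    · · · · · · · · · #
    · · · · · · · · · ·
T1:
  2·area = 35  (B↔C swapped to make it positive)
  edge (10, 6)→(9, 1): d=(-1,-5) top-left  bias=+0
  edge (9, 1)→(16, 1): d=(7,0) top-left  bias=+0
  edge (16, 1)→(10, 6): d=(-6,5) right/bottom  bias=-1
    (0,0)@(1, 1): e=[-40,0,75] → ·  [on edge]
    (1,0)@(3, 1): e=[-30,0,65] → ·  [on edge]
    (2,0)@(5, 1): e=[-20,0,55] → ·  [on edge]
    (3,0)@(7, 1): e=[-10,0,45] → ·  [on edge]
    (4,0)@(9, 1): e=[0,0,35] → #  [on edge]
    (5,0)@(11, 1): e=[10,0,25] → #  [on edge]
    (6,0)@(13, 1): e=[20,0,15] → #  [on edge]
    (7,0)@(15, 1): e=[30,0,5] → #  [on edge]
    (8,0)@(17, 1): e=[40,0,-5] → ·  [on edge]
    (9,0)@(19, 1): e=[50,0,-15] → ·  [on edge]
    (4,1)@(9, 3): e=[-2,14,23] → ·
    (5,1)@(11, 3): e=[8,14,13] → #
  covered (7 px):
    · · · · # # # # · ·
    · · · · · # # · · ·
    · · · · · # · · · ·
    · · · · · · · · · ·

Final: [14,66,4]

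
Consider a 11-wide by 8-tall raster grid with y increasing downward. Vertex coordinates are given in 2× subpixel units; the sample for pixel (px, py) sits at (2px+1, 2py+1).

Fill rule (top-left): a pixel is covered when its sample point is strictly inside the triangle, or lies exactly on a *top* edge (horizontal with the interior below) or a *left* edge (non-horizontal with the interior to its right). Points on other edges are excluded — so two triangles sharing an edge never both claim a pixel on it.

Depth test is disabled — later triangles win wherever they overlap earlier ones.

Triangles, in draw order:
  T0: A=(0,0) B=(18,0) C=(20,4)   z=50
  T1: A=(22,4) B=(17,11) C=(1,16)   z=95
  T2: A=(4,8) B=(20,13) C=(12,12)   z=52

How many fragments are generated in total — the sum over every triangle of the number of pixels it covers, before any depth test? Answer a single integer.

T0:
  2·area = 72
  edge (0, 0)→(18, 0): d=(18,0) top-left  bias=+0
  edge (18, 0)→(20, 4): d=(2,4) right/bottom  bias=-1
  edge (20, 4)→(0, 0): d=(-20,-4) top-left  bias=+0
    (2,0)@(5, 1): e=[18,54,0] → X  [on edge]
    (3,0)@(7, 1): e=[18,46,8] → X
    (4,0)@(9, 1): e=[18,38,16] → X
    (5,0)@(11, 1): e=[18,30,24] → X
    (6,0)@(13, 1): e=[18,22,32] → X
    (7,0)@(15, 1): e=[18,14,40] → X
    (8,0)@(17, 1): e=[18,6,48] → X
    (9,0)@(19, 1): e=[18,-2,56] → .
    (2,1)@(5, 3): e=[54,58,-40] → .
    (3,1)@(7, 3): e=[54,50,-32] → .
    (4,1)@(9, 3): e=[54,42,-24] → .
    (5,1)@(11, 3): e=[54,34,-16] → .
    (7,1)@(15, 3): e=[54,18,0] → X  [on edge]
  covered (10 px):
    . . X X X X X X X . .
    . . . . . . . X X X .
    . . . . . . . . . . .
    . . . . . . . . . . .
    . . . . . . . . . . .
    . . . . . . . . . . .
    . . . . . . . . . . .
    . . . . . . . . . . .
T1:
  2·area = 87
  edge (22, 4)→(17, 11): d=(-5,7) right/bottom  bias=-1
  edge (17, 11)→(1, 16): d=(-16,5) right/bottom  bias=-1
  edge (1, 16)→(22, 4): d=(21,-12) top-left  bias=+0
    (10,2)@(21, 5): e=[2,76,9] → X
    (8,3)@(17, 7): e=[20,64,3] → X
    (9,3)@(19, 7): e=[6,54,27] → X
    (10,3)@(21, 7): e=[-8,44,51] → .
    (7,4)@(15, 9): e=[24,42,21] → X
    (9,4)@(19, 9): e=[-4,22,69] → .
    (5,5)@(11, 11): e=[42,30,15] → X
    (6,5)@(13, 11): e=[28,20,39] → X
    (8,5)@(17, 11): e=[0,0,87] → .  [on edge]
    (3,6)@(7, 13): e=[60,18,9] → X
    (4,6)@(9, 13): e=[46,8,33] → X
    (5,6)@(11, 13): e=[32,-2,57] → .
  covered (11 px):
    . . . . . . . . . . .
    . . . . . . . . . . .
    . . . . . . . . . . X
    . . . . . . . . X X .
    . . . . . . . X X . .
    . . . . . X X X . . .
    . . . X X . . . . . .
    . X . . . . . . . . .
T2:
  2·area = 24
  edge (4, 8)→(20, 13): d=(16,5) right/bottom  bias=-1
  edge (20, 13)→(12, 12): d=(-8,-1) top-left  bias=+0
  edge (12, 12)→(4, 8): d=(-8,-4) top-left  bias=+0
    (3,4)@(7, 9): e=[1,19,4] → X
    (4,4)@(9, 9): e=[-9,21,12] → .
    (3,5)@(7, 11): e=[33,3,-12] → .
    (5,5)@(11, 11): e=[13,7,4] → X
    (6,5)@(13, 11): e=[3,9,12] → X
    (7,5)@(15, 11): e=[-7,11,20] → .
    (5,6)@(11, 13): e=[45,-9,-12] → .
    (6,6)@(13, 13): e=[35,-7,-4] → .
  covered (3 px):
    . . . . . . . . . . .
    . . . . . . . . . . .
    . . . . . . . . . . .
    . . . . . . . . . . .
    . . . X . . . . . . .
    . . . . . X X . . . .
    . . . . . . . . . . .
    . . . . . . . . . . .

Result: 24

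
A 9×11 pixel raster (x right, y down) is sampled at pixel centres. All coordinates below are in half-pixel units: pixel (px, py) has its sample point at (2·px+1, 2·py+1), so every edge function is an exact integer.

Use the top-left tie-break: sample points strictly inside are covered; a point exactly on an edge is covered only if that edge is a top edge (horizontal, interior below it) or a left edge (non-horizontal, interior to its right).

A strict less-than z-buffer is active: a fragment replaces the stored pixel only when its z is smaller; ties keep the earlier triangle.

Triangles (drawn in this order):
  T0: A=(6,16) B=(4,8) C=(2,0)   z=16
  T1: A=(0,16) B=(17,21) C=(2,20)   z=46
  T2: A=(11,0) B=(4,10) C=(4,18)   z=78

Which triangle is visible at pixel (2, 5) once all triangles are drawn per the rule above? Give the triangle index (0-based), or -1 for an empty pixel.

T0:
  degenerate (2·area = 0) — covers nothing
T1:
  2·area = 58
  edge (0, 16)→(17, 21): d=(17,5) right/bottom  bias=-1
  edge (17, 21)→(2, 20): d=(-15,-1) top-left  bias=+0
  edge (2, 20)→(0, 16): d=(-2,-4) top-left  bias=+0
    (0,8)@(1, 17): e=[12,44,2] → #
    (1,8)@(3, 17): e=[2,46,10] → #
    (2,8)@(5, 17): e=[-8,48,18] → ·
    (0,9)@(1, 19): e=[46,14,-2] → ·
    (1,9)@(3, 19): e=[36,16,6] → #
    (2,9)@(5, 19): e=[26,18,14] → #
    (3,9)@(7, 19): e=[16,20,22] → #
    (4,9)@(9, 19): e=[6,22,30] → #
    (5,9)@(11, 19): e=[-4,24,38] → ·
    (1,10)@(3, 21): e=[70,-14,2] → ·
    (2,10)@(5, 21): e=[60,-12,10] → ·
    (3,10)@(7, 21): e=[50,-10,18] → ·
    (8,10)@(17, 21): e=[0,0,58] → ·  [on edge]
  covered (6 px):
    · · · · · · · · ·
    · · · · · · · · ·
    · · · · · · · · ·
    · · · · · · · · ·
    · · · · · · · · ·
    · · · · · · · · ·
    · · · · · · · · ·
    · · · · · · · · ·
    # # · · · · · · ·
    · # # # # · · · ·
    · · · · · · · · ·
T2:
  2·area = 56  (B↔C swapped to make it positive)
  edge (11, 0)→(4, 18): d=(-7,18) right/bottom  bias=-1
  edge (4, 18)→(4, 10): d=(0,-8) top-left  bias=+0
  edge (4, 10)→(11, 0): d=(7,-10) top-left  bias=+0
    (4,1)@(9, 3): e=[15,40,1] → #
    (5,1)@(11, 3): e=[-21,56,21] → ·
    (4,2)@(9, 5): e=[1,40,15] → #
    (5,2)@(11, 5): e=[-35,56,35] → ·
    (3,3)@(7, 7): e=[23,24,9] → #
    (4,3)@(9, 7): e=[-13,40,29] → ·
    (2,4)@(5, 9): e=[45,8,3] → #
    (4,4)@(9, 9): e=[-27,40,43] → ·
    (2,5)@(5, 11): e=[31,8,17] → #
    (3,5)@(7, 11): e=[-5,24,37] → ·
    (2,6)@(5, 13): e=[17,8,31] → #
    (3,6)@(7, 13): e=[-19,24,51] → ·
  covered (8 px):
    · · · · · · · · ·
    · · · · # · · · ·
    · · · · # · · · ·
    · · · # · · · · ·
    · · # # · · · · ·
    · · # · · · · · ·
    · · # · · · · · ·
    · · # · · · · · ·
    · · · · · · · · ·
    · · · · · · · · ·
    · · · · · · · · ·

Z-buffer (winner per pixel, '.' = empty):
  . . . . . . . . .
  . . . . 2 . . . .
  . . . . 2 . . . .
  . . . 2 . . . . .
  . . 2 2 . . . . .
  . . 2 . . . . . .
  . . 2 . . . . . .
  . . 2 . . . . . .
  1 1 . . . . . . .
  . 1 1 1 1 . . . .
  . . . . . . . . .

Answer: 2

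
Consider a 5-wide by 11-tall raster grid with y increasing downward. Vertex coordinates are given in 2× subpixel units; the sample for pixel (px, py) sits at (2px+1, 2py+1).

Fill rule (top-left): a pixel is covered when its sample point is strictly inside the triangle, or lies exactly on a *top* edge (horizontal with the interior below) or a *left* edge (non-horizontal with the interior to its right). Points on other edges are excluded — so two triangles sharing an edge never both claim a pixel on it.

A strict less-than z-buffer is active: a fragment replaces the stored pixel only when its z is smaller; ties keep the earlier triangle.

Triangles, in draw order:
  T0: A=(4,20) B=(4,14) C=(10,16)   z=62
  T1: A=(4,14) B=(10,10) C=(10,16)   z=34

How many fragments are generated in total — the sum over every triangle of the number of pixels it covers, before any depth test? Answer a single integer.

T0:
  2·area = 36
  edge (4, 20)→(4, 14): d=(0,-6) top-left  bias=+0
  edge (4, 14)→(10, 16): d=(6,2) right/bottom  bias=-1
  edge (10, 16)→(4, 20): d=(-6,4) right/bottom  bias=-1
    (0,6)@(1, 13): e=[-18,0,54] → ·  [on edge]
    (2,7)@(5, 15): e=[6,4,26] → █
    (3,7)@(7, 15): e=[18,0,18] → ·  [on edge]
    (2,8)@(5, 17): e=[6,16,14] → █
    (3,8)@(7, 17): e=[18,12,6] → █
    (4,8)@(9, 17): e=[30,8,-2] → ·
    (2,9)@(5, 19): e=[6,28,2] → █
    (3,9)@(7, 19): e=[18,24,-6] → ·
    (2,10)@(5, 21): e=[6,40,-10] → ·
  covered (4 px):
    · · · · ·
    · · · · ·
    · · · · ·
    · · · · ·
    · · · · ·
    · · · · ·
    · · · · ·
    · · █ · ·
    · · █ █ ·
    · · █ · ·
    · · · · ·
T1:
  2·area = 36
  edge (4, 14)→(10, 10): d=(6,-4) top-left  bias=+0
  edge (10, 10)→(10, 16): d=(0,6) right/bottom  bias=-1
  edge (10, 16)→(4, 14): d=(-6,-2) top-left  bias=+0
    (4,5)@(9, 11): e=[2,6,28] → █
    (0,6)@(1, 13): e=[-18,54,0] → ·  [on edge]
    (3,6)@(7, 13): e=[6,18,12] → █
    (3,7)@(7, 15): e=[18,18,0] → █  [on edge]
    (3,8)@(7, 17): e=[30,18,-12] → ·
    (4,8)@(9, 17): e=[38,6,-8] → ·
  covered (5 px):
    · · · · ·
    · · · · ·
    · · · · ·
    · · · · ·
    · · · · ·
    · · · · █
    · · · █ █
    · · · █ █
    · · · · ·
    · · · · ·
    · · · · ·

Final: 9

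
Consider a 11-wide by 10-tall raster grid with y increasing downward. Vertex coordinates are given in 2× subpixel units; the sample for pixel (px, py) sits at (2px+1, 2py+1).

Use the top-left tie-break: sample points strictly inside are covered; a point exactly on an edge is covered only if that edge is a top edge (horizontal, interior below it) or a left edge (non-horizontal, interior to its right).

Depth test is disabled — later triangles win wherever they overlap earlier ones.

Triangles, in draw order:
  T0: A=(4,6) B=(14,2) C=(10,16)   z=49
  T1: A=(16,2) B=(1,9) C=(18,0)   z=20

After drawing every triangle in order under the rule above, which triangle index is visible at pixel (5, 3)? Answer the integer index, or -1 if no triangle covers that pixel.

T0:
  2·area = 124
  edge (4, 6)→(14, 2): d=(10,-4) top-left  bias=+0
  edge (14, 2)→(10, 16): d=(-4,14) right/bottom  bias=-1
  edge (10, 16)→(4, 6): d=(-6,-10) top-left  bias=+0
    (0,0)@(1, 1): e=[-62,186,0] → ·  [on edge]
    (6,1)@(13, 3): e=[6,10,108] → █
    (7,1)@(15, 3): e=[14,-18,128] → ·
    (3,2)@(7, 5): e=[2,86,36] → █
    (4,2)@(9, 5): e=[10,58,56] → █
    (5,2)@(11, 5): e=[18,30,76] → █
    (7,2)@(15, 5): e=[34,-26,116] → ·
    (2,3)@(5, 7): e=[14,106,4] → █
    (6,3)@(13, 7): e=[46,-6,84] → ·
    (2,4)@(5, 9): e=[34,98,-8] → ·
    (3,4)@(7, 9): e=[42,70,12] → █
    (6,4)@(13, 9): e=[66,-14,72] → ·
    (3,5)@(7, 11): e=[62,62,0] → █  [on edge]
  covered (16 px):
    · · · · · · · · · · ·
    · · · · · · █ · · · ·
    · · · █ █ █ █ · · · ·
    · · █ █ █ █ · · · · ·
    · · · █ █ █ · · · · ·
    · · · █ █ █ · · · · ·
    · · · · █ · · · · · ·
    · · · · · · · · · · ·
    · · · · · · · · · · ·
    · · · · · · · · · · ·
T1:
  2·area = 16
  edge (16, 2)→(1, 9): d=(-15,7) right/bottom  bias=-1
  edge (1, 9)→(18, 0): d=(17,-9) top-left  bias=+0
  edge (18, 0)→(16, 2): d=(-2,2) right/bottom  bias=-1
    (8,0)@(17, 1): e=[8,8,0] → ·  [on edge]
    (6,1)@(13, 3): e=[6,6,4] → █
    (7,1)@(15, 3): e=[-8,24,0] → ·  [on edge]
    (4,2)@(9, 5): e=[4,4,8] → █
    (5,2)@(11, 5): e=[-10,22,4] → ·
    (6,2)@(13, 5): e=[-24,40,0] → ·  [on edge]
    (2,3)@(5, 7): e=[2,2,12] → █
    (3,3)@(7, 7): e=[-12,20,8] → ·
    (4,3)@(9, 7): e=[-26,38,4] → ·
    (5,3)@(11, 7): e=[-40,56,0] → ·  [on edge]
    (0,4)@(1, 9): e=[0,0,16] → ·  [on edge]
    (2,4)@(5, 9): e=[-28,36,8] → ·
    (4,4)@(9, 9): e=[-56,72,0] → ·  [on edge]
    (3,5)@(7, 11): e=[-72,88,0] → ·  [on edge]
    (2,6)@(5, 13): e=[-88,104,0] → ·  [on edge]
    (1,7)@(3, 15): e=[-104,120,0] → ·  [on edge]
    (0,8)@(1, 17): e=[-120,136,0] → ·  [on edge]
  covered (3 px):
    · · · · · · · · · · ·
    · · · · · · █ · · · ·
    · · · · █ · · · · · ·
    · · █ · · · · · · · ·
    · · · · · · · · · · ·
    · · · · · · · · · · ·
    · · · · · · · · · · ·
    · · · · · · · · · · ·
    · · · · · · · · · · ·
    · · · · · · · · · · ·

Z-buffer (winner per pixel, '.' = empty):
  . . . . . . . . . . .
  . . . . . . 1 . . . .
  . . . 0 1 0 0 . . . .
  . . 1 0 0 0 . . . . .
  . . . 0 0 0 . . . . .
  . . . 0 0 0 . . . . .
  . . . . 0 . . . . . .
  . . . . . . . . . . .
  . . . . . . . . . . .
  . . . . . . . . . . .

Result: 0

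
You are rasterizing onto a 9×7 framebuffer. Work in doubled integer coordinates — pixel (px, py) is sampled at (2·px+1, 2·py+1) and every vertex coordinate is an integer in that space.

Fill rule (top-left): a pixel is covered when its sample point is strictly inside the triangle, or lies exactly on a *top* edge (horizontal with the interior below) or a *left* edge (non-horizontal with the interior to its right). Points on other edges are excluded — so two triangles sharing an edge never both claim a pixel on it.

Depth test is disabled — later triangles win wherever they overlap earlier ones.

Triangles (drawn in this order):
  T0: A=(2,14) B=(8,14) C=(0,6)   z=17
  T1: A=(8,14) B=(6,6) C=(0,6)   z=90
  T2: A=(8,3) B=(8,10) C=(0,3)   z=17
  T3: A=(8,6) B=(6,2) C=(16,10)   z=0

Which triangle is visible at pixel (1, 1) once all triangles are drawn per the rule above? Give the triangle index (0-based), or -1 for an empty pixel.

T0:
  2·area = 48  (B↔C swapped to make it positive)
  edge (2, 14)→(0, 6): d=(-2,-8) top-left  bias=+0
  edge (0, 6)→(8, 14): d=(8,8) right/bottom  bias=-1
  edge (8, 14)→(2, 14): d=(-6,0) right/bottom  bias=-1
    (0,3)@(1, 7): e=[6,0,42] → ·  [on edge]
    (0,4)@(1, 9): e=[2,16,30] → █
    (1,4)@(3, 9): e=[18,0,30] → ·  [on edge]
    (0,5)@(1, 11): e=[-2,32,18] → ·
    (1,5)@(3, 11): e=[14,16,18] → █
    (2,5)@(5, 11): e=[30,0,18] → ·  [on edge]
    (1,6)@(3, 13): e=[10,32,6] → █
    (2,6)@(5, 13): e=[26,16,6] → █
    (3,6)@(7, 13): e=[42,0,6] → ·  [on edge]
  covered (4 px):
    · · · · · · · · ·
    · · · · · · · · ·
    · · · · · · · · ·
    · · · · · · · · ·
    █ · · · · · · · ·
    · █ · · · · · · ·
    · █ █ · · · · · ·
T1:
  2·area = 48  (B↔C swapped to make it positive)
  edge (8, 14)→(0, 6): d=(-8,-8) top-left  bias=+0
  edge (0, 6)→(6, 6): d=(6,0) top-left  bias=+0
  edge (6, 6)→(8, 14): d=(2,8) right/bottom  bias=-1
    (0,3)@(1, 7): e=[0,6,42] → █  [on edge]
    (1,3)@(3, 7): e=[16,6,26] → █
    (2,3)@(5, 7): e=[32,6,10] → █
    (3,3)@(7, 7): e=[48,6,-6] → ·
    (0,4)@(1, 9): e=[-16,18,46] → ·
    (1,4)@(3, 9): e=[0,18,30] → █  [on edge]
    (3,4)@(7, 9): e=[32,18,-2] → ·
    (1,5)@(3, 11): e=[-16,30,34] → ·
    (2,5)@(5, 11): e=[0,30,18] → █  [on edge]
    (3,5)@(7, 11): e=[16,30,2] → █
    (4,5)@(9, 11): e=[32,30,-14] → ·
    (2,6)@(5, 13): e=[-16,42,22] → ·
    (3,6)@(7, 13): e=[0,42,6] → █  [on edge]
  covered (8 px):
    · · · · · · · · ·
    · · · · · · · · ·
    · · · · · · · · ·
    █ █ █ · · · · · ·
    · █ █ · · · · · ·
    · · █ █ · · · · ·
    · · · █ · · · · ·
T2:
  2·area = 56
  edge (8, 3)→(8, 10): d=(0,7) right/bottom  bias=-1
  edge (8, 10)→(0, 3): d=(-8,-7) top-left  bias=+0
  edge (0, 3)→(8, 3): d=(8,0) top-left  bias=+0
    (0,1)@(1, 3): e=[49,7,0] → █  [on edge]
    (1,1)@(3, 3): e=[35,21,0] → █  [on edge]
    (2,1)@(5, 3): e=[21,35,0] → █  [on edge]
    (3,1)@(7, 3): e=[7,49,0] → █  [on edge]
    (4,1)@(9, 3): e=[-7,63,0] → ·  [on edge]
    (5,1)@(11, 3): e=[-21,77,0] → ·  [on edge]
    (6,1)@(13, 3): e=[-35,91,0] → ·  [on edge]
    (7,1)@(15, 3): e=[-49,105,0] → ·  [on edge]
    (8,1)@(17, 3): e=[-63,119,0] → ·  [on edge]
    (0,2)@(1, 5): e=[49,-9,16] → ·
    (1,2)@(3, 5): e=[35,5,16] → █
    (4,2)@(9, 5): e=[-7,47,16] → ·
  covered (10 px):
    · · · · · · · · ·
    █ █ █ █ · · · · ·
    · █ █ █ · · · · ·
    · · █ █ · · · · ·
    · · · █ · · · · ·
    · · · · · · · · ·
    · · · · · · · · ·
T3:
  2·area = 24
  edge (8, 6)→(6, 2): d=(-2,-4) top-left  bias=+0
  edge (6, 2)→(16, 10): d=(10,8) right/bottom  bias=-1
  edge (16, 10)→(8, 6): d=(-8,-4) top-left  bias=+0
    (3,1)@(7, 3): e=[2,2,20] → █
    (4,1)@(9, 3): e=[10,-14,28] → ·
    (3,2)@(7, 5): e=[-2,22,4] → ·
    (4,2)@(9, 5): e=[6,6,12] → █
    (5,2)@(11, 5): e=[14,-10,20] → ·
    (4,3)@(9, 7): e=[2,26,-4] → ·
    (5,3)@(11, 7): e=[10,10,4] → █
    (6,3)@(13, 7): e=[18,-6,12] → ·
    (5,4)@(11, 9): e=[6,30,-12] → ·
  covered (3 px):
    · · · · · · · · ·
    · · · █ · · · · ·
    · · · · █ · · · ·
    · · · · · █ · · ·
    · · · · · · · · ·
    · · · · · · · · ·
    · · · · · · · · ·

Z-buffer (winner per pixel, '.' = empty):
  . . . . . . . . .
  2 2 2 3 . . . . .
  . 2 2 2 3 . . . .
  1 1 2 2 . 3 . . .
  0 1 1 2 . . . . .
  . 0 1 1 . . . . .
  . 0 0 1 . . . . .

Final: 2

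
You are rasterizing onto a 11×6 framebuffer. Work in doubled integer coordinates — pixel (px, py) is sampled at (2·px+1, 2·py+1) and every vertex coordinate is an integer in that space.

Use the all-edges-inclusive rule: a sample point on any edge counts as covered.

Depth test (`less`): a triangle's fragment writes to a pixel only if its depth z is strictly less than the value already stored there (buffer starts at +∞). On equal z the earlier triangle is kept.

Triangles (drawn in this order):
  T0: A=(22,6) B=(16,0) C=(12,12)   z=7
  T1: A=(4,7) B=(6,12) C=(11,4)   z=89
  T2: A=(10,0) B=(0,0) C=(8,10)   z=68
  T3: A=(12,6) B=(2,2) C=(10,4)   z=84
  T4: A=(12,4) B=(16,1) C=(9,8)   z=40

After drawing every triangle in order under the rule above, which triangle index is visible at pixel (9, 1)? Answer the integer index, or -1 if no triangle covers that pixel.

T0:
  2·area = 96  (B↔C swapped to make it positive)
  edge (22, 6)→(12, 12): d=(-10,6) inclusive
  edge (12, 12)→(16, 0): d=(4,-12) inclusive
  edge (16, 0)→(22, 6): d=(6,6) inclusive
    (8,0)@(17, 1): e=[80,16,0] → █  [on edge]
    (9,0)@(19, 1): e=[68,40,-12] → ·
    (7,1)@(15, 3): e=[72,0,24] → █  [on edge]
    (9,1)@(19, 3): e=[48,48,0] → █  [on edge]
    (10,1)@(21, 3): e=[36,72,-12] → ·
    (7,2)@(15, 5): e=[52,8,36] → █
    (10,2)@(21, 5): e=[16,80,0] → █  [on edge]
    (7,3)@(15, 7): e=[32,16,48] → █
    (10,3)@(21, 7): e=[-4,88,12] → ·
    (6,4)@(13, 9): e=[24,0,72] → █  [on edge]
    (8,4)@(17, 9): e=[0,48,48] → █  [on edge]
    (9,4)@(19, 9): e=[-12,72,36] → ·
  covered (15 px):
    · · · · · · · · █ · ·
    · · · · · · · █ █ █ ·
    · · · · · · · █ █ █ █
    · · · · · · · █ █ █ ·
    · · · · · · █ █ █ · ·
    · · · · · · █ · · · ·
T1:
  2·area = 41  (B↔C swapped to make it positive)
  edge (4, 7)→(11, 4): d=(7,-3) inclusive
  edge (11, 4)→(6, 12): d=(-5,8) inclusive
  edge (6, 12)→(4, 7): d=(-2,-5) inclusive
    (4,2)@(9, 5): e=[1,11,29] → █
    (5,2)@(11, 5): e=[7,-5,39] → ·
    (2,3)@(5, 7): e=[3,33,5] → █
    (3,3)@(7, 7): e=[9,17,15] → █
    (5,3)@(11, 7): e=[21,-15,35] → ·
    (2,4)@(5, 9): e=[17,23,1] → █
    (4,4)@(9, 9): e=[29,-9,21] → ·
    (2,5)@(5, 11): e=[31,13,-3] → ·
    (3,5)@(7, 11): e=[37,-3,7] → ·
  covered (6 px):
    · · · · · · · · · · ·
    · · · · · · · · · · ·
    · · · · █ · · · · · ·
    · · █ █ █ · · · · · ·
    · · █ █ · · · · · · ·
    · · · · · · · · · · ·
T2:
  2·area = 100  (B↔C swapped to make it positive)
  edge (10, 0)→(8, 10): d=(-2,10) inclusive
  edge (8, 10)→(0, 0): d=(-8,-10) inclusive
  edge (0, 0)→(10, 0): d=(10,0) inclusive
    (0,0)@(1, 1): e=[88,2,10] → █
    (1,0)@(3, 1): e=[68,22,10] → █
    (2,0)@(5, 1): e=[48,42,10] → █
    (3,0)@(7, 1): e=[28,62,10] → █
    (4,0)@(9, 1): e=[8,82,10] → █
    (5,0)@(11, 1): e=[-12,102,10] → ·
    (0,1)@(1, 3): e=[84,-14,30] → ·
    (1,1)@(3, 3): e=[64,6,30] → █
    (5,1)@(11, 3): e=[-16,86,30] → ·
    (1,2)@(3, 5): e=[60,-10,50] → ·
    (2,2)@(5, 5): e=[40,10,50] → █
    (4,2)@(9, 5): e=[0,50,50] → █  [on edge]
  covered (13 px):
    █ █ █ █ █ · · · · · ·
    · █ █ █ █ · · · · · ·
    · · █ █ █ · · · · · ·
    · · · █ · · · · · · ·
    · · · · · · · · · · ·
    · · · · · · · · · · ·
T3:
  2·area = 12
  edge (12, 6)→(2, 2): d=(-10,-4) inclusive
  edge (2, 2)→(10, 4): d=(8,2) inclusive
  edge (10, 4)→(12, 6): d=(2,2) inclusive
    (3,0)@(7, 1): e=[30,-18,0] → ·  [on edge]
    (2,1)@(5, 3): e=[2,2,8] → █
    (3,1)@(7, 3): e=[10,-2,4] → ·
    (4,1)@(9, 3): e=[18,-6,0] → ·  [on edge]
    (2,2)@(5, 5): e=[-18,18,12] → ·
    (5,2)@(11, 5): e=[6,6,0] → █  [on edge]
    (6,2)@(13, 5): e=[14,2,-4] → ·
    (5,3)@(11, 7): e=[-14,22,4] → ·
    (6,3)@(13, 7): e=[-6,18,0] → ·  [on edge]
    (7,4)@(15, 9): e=[-18,30,0] → ·  [on edge]
    (8,5)@(17, 11): e=[-30,42,0] → ·  [on edge]
  covered (2 px):
    · · · · · · · · · · ·
    · · █ · · · · · · · ·
    · · · · · █ · · · · ·
    · · · · · · · · · · ·
    · · · · · · · · · · ·
    · · · · · · · · · · ·
T4:
  2·area = 7
  edge (12, 4)→(16, 1): d=(4,-3) inclusive
  edge (16, 1)→(9, 8): d=(-7,7) inclusive
  edge (9, 8)→(12, 4): d=(3,-4) inclusive
  covered (0 px):
    · · · · · · · · · · ·
    · · · · · · · · · · ·
    · · · · · · · · · · ·
    · · · · · · · · · · ·
    · · · · · · · · · · ·
    · · · · · · · · · · ·

Z-buffer (winner per pixel, '.' = empty):
  2 2 2 2 2 . . . 0 . .
  . 2 2 2 2 . . 0 0 0 .
  . . 2 2 2 3 . 0 0 0 0
  . . 1 2 1 . . 0 0 0 .
  . . 1 1 . . 0 0 0 . .
  . . . . . . 0 . . . .

Answer: 0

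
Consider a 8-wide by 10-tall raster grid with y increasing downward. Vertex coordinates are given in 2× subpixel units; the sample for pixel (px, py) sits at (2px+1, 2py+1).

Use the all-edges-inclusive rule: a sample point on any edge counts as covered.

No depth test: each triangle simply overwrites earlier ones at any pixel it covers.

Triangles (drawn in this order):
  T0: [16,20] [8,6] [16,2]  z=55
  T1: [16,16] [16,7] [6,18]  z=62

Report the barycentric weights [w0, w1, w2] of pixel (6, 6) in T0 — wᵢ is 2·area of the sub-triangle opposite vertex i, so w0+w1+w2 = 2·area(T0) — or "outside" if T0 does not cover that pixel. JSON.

T0:
  2·area = 144
  edge (16, 20)→(8, 6): d=(-8,-14) inclusive
  edge (8, 6)→(16, 2): d=(8,-4) inclusive
  edge (16, 2)→(16, 20): d=(0,18) inclusive
    (7,1)@(15, 3): e=[122,4,18] → X
    (5,2)@(11, 5): e=[50,4,90] → X
    (6,2)@(13, 5): e=[78,12,54] → X
    (4,3)@(9, 7): e=[6,12,126] → X
    (4,4)@(9, 9): e=[-10,28,126] → .
    (5,4)@(11, 9): e=[18,36,90] → X
    (5,5)@(11, 11): e=[2,52,90] → X
    (5,6)@(11, 13): e=[-14,68,90] → .
    (6,6)@(13, 13): e=[14,76,54] → X
    (6,7)@(13, 15): e=[-2,92,54] → .
    (7,7)@(15, 15): e=[26,100,18] → X
    (7,8)@(15, 17): e=[10,116,18] → X
  covered (18 px):
    . . . . . . . .
    . . . . . . . X
    . . . . . X X X
    . . . . X X X X
    . . . . . X X X
    . . . . . X X X
    . . . . . . X X
    . . . . . . . X
    . . . . . . . X
    . . . . . . . .
T1:
  2·area = 90  (B↔C swapped to make it positive)
  edge (16, 16)→(6, 18): d=(-10,2) inclusive
  edge (6, 18)→(16, 7): d=(10,-11) inclusive
  edge (16, 7)→(16, 16): d=(0,9) inclusive
    (7,4)@(15, 9): e=[72,9,9] → X
    (6,5)@(13, 11): e=[56,7,27] → X
    (5,6)@(11, 13): e=[40,5,45] → X
    (4,7)@(9, 15): e=[24,3,63] → X
    (3,8)@(7, 17): e=[8,1,81] → X
    (5,8)@(11, 17): e=[0,45,45] → X  [on edge]
    (6,8)@(13, 17): e=[-4,67,27] → .
    (7,8)@(15, 17): e=[-8,89,9] → .
    (0,9)@(1, 19): e=[0,-45,135] → .  [on edge]
    (3,9)@(7, 19): e=[-12,21,81] → .
    (4,9)@(9, 19): e=[-16,43,63] → .
    (5,9)@(11, 19): e=[-20,65,45] → .
  covered (13 px):
    . . . . . . . .
    . . . . . . . .
    . . . . . . . .
    . . . . . . . .
    . . . . . . . X
    . . . . . . X X
    . . . . . X X X
    . . . . X X X X
    . . . X X X . .
    . . . . . . . .

Result: [76,54,14]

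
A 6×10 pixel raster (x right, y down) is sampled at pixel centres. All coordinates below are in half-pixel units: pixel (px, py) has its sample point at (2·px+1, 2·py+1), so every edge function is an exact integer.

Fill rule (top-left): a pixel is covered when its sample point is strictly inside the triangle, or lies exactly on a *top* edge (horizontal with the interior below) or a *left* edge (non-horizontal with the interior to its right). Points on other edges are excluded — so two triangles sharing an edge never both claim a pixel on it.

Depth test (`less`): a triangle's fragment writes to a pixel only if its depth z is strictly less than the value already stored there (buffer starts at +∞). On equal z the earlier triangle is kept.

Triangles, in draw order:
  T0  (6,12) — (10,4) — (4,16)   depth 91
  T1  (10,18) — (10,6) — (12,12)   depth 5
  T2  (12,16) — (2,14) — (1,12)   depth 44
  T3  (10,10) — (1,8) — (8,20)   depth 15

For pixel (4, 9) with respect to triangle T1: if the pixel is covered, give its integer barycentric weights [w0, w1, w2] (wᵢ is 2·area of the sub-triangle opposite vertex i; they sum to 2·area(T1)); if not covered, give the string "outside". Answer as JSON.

T0:
  degenerate (2·area = 0) — covers nothing
T1:
  2·area = 24
  edge (10, 18)→(10, 6): d=(0,-12) top-left  bias=+0
  edge (10, 6)→(12, 12): d=(2,6) right/bottom  bias=-1
  edge (12, 12)→(10, 18): d=(-2,6) right/bottom  bias=-1
    (4,1)@(9, 3): e=[-12,0,36] → ·  [on edge]
    (5,4)@(11, 9): e=[12,0,12] → ·  [on edge]
    (5,5)@(11, 11): e=[12,4,8] → #
    (5,6)@(11, 13): e=[12,8,4] → #
    (5,7)@(11, 15): e=[12,12,0] → ·  [on edge]
  covered (2 px):
    · · · · · ·
    · · · · · ·
    · · · · · ·
    · · · · · ·
    · · · · · ·
    · · · · · #
    · · · · · #
    · · · · · ·
    · · · · · ·
    · · · · · ·
T2:
  2·area = 18
  edge (12, 16)→(2, 14): d=(-10,-2) top-left  bias=+0
  edge (2, 14)→(1, 12): d=(-1,-2) top-left  bias=+0
  edge (1, 12)→(12, 16): d=(11,4) right/bottom  bias=-1
    (1,6)@(3, 13): e=[12,3,3] → #
    (2,6)@(5, 13): e=[16,7,-5] → ·
    (1,7)@(3, 15): e=[-8,1,25] → ·
    (3,7)@(7, 15): e=[0,9,9] → #  [on edge]
    (4,7)@(9, 15): e=[4,13,1] → #
    (5,7)@(11, 15): e=[8,17,-7] → ·
    (3,8)@(7, 17): e=[-20,7,31] → ·
    (4,8)@(9, 17): e=[-16,11,23] → ·
  covered (3 px):
    · · · · · ·
    · · · · · ·
    · · · · · ·
    · · · · · ·
    · · · · · ·
    · · · · · ·
    · # · · · ·
    · · · # # ·
    · · · · · ·
    · · · · · ·
T3:
  2·area = 94  (B↔C swapped to make it positive)
  edge (10, 10)→(8, 20): d=(-2,10) right/bottom  bias=-1
  edge (8, 20)→(1, 8): d=(-7,-12) top-left  bias=+0
  edge (1, 8)→(10, 10): d=(9,2) right/bottom  bias=-1
    (5,2)@(11, 5): e=[0,141,-47] → ·  [on edge]
    (1,4)@(3, 9): e=[72,17,5] → #
    (2,4)@(5, 9): e=[52,41,1] → #
    (3,4)@(7, 9): e=[32,65,-3] → ·
    (1,5)@(3, 11): e=[68,3,23] → #
    (3,5)@(7, 11): e=[28,51,15] → #
    (4,5)@(9, 11): e=[8,75,11] → #
    (5,5)@(11, 11): e=[-12,99,7] → ·
    (1,6)@(3, 13): e=[64,-11,41] → ·
    (2,6)@(5, 13): e=[44,13,37] → #
    (5,6)@(11, 13): e=[-16,85,25] → ·
    (2,7)@(5, 15): e=[40,-1,55] → ·
    (4,7)@(9, 15): e=[0,47,47] → ·  [on edge]
  covered (11 px):
    · · · · · ·
    · · · · · ·
    · · · · · ·
    · · · · · ·
    · # # · · ·
    · # # # # ·
    · · # # # ·
    · · · # · ·
    · · · # · ·
    · · · · · ·

Answer: "outside"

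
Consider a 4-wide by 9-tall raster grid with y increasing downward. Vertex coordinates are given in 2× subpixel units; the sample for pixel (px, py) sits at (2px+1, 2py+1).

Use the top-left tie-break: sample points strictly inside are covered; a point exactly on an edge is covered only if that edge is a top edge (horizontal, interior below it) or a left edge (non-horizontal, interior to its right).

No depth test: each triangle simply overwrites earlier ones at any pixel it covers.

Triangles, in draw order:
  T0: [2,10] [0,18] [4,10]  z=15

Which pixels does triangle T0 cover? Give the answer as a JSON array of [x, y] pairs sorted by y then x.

T0:
  2·area = 16  (B↔C swapped to make it positive)
  edge (2, 10)→(4, 10): d=(2,0) top-left  bias=+0
  edge (4, 10)→(0, 18): d=(-4,8) right/bottom  bias=-1
  edge (0, 18)→(2, 10): d=(2,-8) top-left  bias=+0
    (1,5)@(3, 11): e=[2,4,10] → #
    (2,5)@(5, 11): e=[2,-12,26] → ·
    (1,6)@(3, 13): e=[6,-4,14] → ·
    (0,7)@(1, 15): e=[10,4,2] → #
    (1,7)@(3, 15): e=[10,-12,18] → ·
    (0,8)@(1, 17): e=[14,-4,6] → ·
  covered (2 px):
    · · · ·
    · · · ·
    · · · ·
    · · · ·
    · · · ·
    · # · ·
    · · · ·
    # · · ·
    · · · ·

Answer: [[1,5],[0,7]]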